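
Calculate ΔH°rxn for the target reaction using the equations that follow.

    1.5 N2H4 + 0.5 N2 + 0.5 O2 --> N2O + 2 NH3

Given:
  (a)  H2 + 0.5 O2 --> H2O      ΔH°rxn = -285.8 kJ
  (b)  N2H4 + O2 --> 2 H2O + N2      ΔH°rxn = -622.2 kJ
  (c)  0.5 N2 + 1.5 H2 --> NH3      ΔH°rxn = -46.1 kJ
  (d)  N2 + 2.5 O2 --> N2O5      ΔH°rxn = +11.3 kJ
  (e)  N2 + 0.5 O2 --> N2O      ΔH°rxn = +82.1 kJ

(a) reversed and × 3: (-3)·(-285.8) = +857.4 kJ
(b) × 3/2: (3/2)·(-622.2) = -933.3 kJ
(c) × 2: (2)·(-46.1) = -92.2 kJ
(d): not needed.
(e) as written: +82.1 kJ
Summing the manipulated equations, ΔH°rxn = (+857.4) + (-933.3) + (-92.2) + (+82.1) = -86.0 kJ

ΔH°rxn = -86.0 kJ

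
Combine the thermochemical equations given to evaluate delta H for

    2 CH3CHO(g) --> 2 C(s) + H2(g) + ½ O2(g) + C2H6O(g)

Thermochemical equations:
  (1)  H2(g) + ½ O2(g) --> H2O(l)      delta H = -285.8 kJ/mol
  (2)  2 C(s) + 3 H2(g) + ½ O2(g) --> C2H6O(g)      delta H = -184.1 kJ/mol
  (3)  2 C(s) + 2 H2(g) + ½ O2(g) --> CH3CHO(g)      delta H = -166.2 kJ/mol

(1): not needed.
(2) as written: -184.1 kJ/mol
(3) reversed and × 2: (-2)·(-166.2) = +332.4 kJ/mol
delta H = (-184.1) + (+332.4) = 148.3 kJ/mol

delta H = 148.3 kJ/mol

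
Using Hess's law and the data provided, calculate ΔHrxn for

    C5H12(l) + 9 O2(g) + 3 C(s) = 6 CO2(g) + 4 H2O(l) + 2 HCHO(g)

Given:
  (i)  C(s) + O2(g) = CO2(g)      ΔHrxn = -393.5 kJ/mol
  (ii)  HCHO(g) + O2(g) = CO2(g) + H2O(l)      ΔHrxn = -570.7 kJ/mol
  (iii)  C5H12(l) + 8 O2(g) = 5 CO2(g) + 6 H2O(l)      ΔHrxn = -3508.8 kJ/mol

(i) × 3: (3)·(-393.5) = -1180.5 kJ/mol
(ii) reversed and × 2: (-2)·(-570.7) = +1141.4 kJ/mol
(iii) as written: -3508.8 kJ/mol
ΔHrxn = (-1180.5) + (+1141.4) + (-3508.8) = -3547.9 kJ/mol

ΔHrxn = -3547.9 kJ/mol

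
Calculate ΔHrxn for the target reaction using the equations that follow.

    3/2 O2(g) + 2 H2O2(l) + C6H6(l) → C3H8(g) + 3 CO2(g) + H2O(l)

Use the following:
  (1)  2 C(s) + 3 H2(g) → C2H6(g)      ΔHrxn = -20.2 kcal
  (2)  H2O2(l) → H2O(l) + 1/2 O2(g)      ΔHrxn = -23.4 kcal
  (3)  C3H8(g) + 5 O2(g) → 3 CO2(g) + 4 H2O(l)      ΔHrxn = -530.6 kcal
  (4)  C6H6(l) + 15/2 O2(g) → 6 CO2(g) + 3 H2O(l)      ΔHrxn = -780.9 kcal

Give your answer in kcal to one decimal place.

ΔHrxn = -297.1 kcal

(1): not needed (C2H6(g) appears nowhere else).
(2) × 2 (scale by 2 for the 2 H2O2(l)): (2)·(-23.4) = -46.8 kcal
(3) reversed (C3H8(g) must end up as a product): +530.6 kcal
(4) as written (C6H6(l) already on the reactant side): -780.9 kcal
Since enthalpy is a state function, ΔHrxn = (2)·(-23.4) + (-1)·(-530.6) + (1)·(-780.9) = -297.1 kcal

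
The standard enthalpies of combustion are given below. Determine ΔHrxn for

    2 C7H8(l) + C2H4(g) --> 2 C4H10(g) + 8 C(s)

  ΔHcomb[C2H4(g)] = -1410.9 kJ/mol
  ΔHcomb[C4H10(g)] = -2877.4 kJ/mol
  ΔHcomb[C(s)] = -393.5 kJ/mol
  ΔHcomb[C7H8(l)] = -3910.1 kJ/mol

ΔHrxn = -328.3 kJ/mol

Using ΔH = Σ nΔHc°(reactants) − Σ nΔHc°(products):
= [2·(-3910.1) + 1·(-1410.9)] − [2·(-2877.4) + 8·(-393.5)]
= -328.3 kJ/mol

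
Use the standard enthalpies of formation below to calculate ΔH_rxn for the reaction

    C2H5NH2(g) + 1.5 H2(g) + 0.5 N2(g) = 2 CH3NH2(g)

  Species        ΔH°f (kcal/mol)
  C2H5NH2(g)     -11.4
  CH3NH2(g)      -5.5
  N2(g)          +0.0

ΔH°rxn = Σ nΔHf°(products) − Σ nΔHf°(reactants).
Products: 2·(-5.5) = -11.0
Reactants: 1·(-11.4) + 3/2·(+0.0) + 1/2·(+0.0) = -11.4
ΔH_rxn = (-11.0) − (-11.4) = 0.4 kcal/mol

ΔH_rxn = 0.4 kcal/mol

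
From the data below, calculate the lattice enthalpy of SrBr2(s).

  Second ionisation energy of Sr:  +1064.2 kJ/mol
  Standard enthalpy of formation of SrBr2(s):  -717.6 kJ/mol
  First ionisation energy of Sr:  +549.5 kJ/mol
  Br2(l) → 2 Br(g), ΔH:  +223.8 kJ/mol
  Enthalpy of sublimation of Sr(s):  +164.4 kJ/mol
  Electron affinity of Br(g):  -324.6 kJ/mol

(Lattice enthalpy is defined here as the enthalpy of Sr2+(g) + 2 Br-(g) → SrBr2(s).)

U = -2070.3 kJ/mol

ΔHf° = 1·ΔHsub + 1·(ΣIE) + 1·D(Br2) + 2·EA + U
-717.6 = 1·(+164.4) + 1·(+1613.7) + 1·(+223.8) + 2·(-324.6) + U
U = -717.6 − (+1352.7) = -2070.3 kJ/mol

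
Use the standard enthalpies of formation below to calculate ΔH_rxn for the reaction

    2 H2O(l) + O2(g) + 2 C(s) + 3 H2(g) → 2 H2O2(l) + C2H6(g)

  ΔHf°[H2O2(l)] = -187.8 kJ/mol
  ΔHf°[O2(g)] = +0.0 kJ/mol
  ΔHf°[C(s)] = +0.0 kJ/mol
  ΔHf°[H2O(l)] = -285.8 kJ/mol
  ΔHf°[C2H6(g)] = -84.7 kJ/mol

ΔH_rxn = 111.3 kJ/mol

Products: 2·(-187.8) + 1·(-84.7) = -460.3
Reactants: 2·(-285.8) + 1·(+0.0) + 2·(+0.0) + 3·(+0.0) = -571.6
ΔH_rxn = (-460.3) − (-571.6) = 111.3 kJ/mol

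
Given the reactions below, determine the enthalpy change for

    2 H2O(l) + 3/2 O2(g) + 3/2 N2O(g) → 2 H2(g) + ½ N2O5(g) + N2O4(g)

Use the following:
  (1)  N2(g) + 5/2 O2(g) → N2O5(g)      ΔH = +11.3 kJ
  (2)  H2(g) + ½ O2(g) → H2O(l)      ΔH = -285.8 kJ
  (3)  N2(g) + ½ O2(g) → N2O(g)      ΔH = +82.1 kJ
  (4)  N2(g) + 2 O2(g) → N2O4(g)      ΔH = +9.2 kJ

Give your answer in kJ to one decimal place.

(1) × 1/2: (1/2)·(+11.3) = +5.65 kJ
(2) reversed and × 2: (-2)·(-285.8) = +571.6 kJ
(3) reversed and × 3/2: (-3/2)·(+82.1) = -123.15 kJ
(4) as written: +9.2 kJ
Summing the manipulated equations, ΔH = (+5.65) + (+571.6) + (-123.15) + (+9.2) = 463.3 kJ

ΔH = 463.3 kJ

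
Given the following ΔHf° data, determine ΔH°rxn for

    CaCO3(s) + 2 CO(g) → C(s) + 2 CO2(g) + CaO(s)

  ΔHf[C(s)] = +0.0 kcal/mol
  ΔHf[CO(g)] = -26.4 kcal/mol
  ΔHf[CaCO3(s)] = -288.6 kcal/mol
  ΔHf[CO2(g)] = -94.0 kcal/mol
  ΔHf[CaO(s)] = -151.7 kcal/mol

ΔH°rxn = 1.7 kcal/mol

Products: 1·(+0.0) + 2·(-94.0) + 1·(-151.7) = -339.7
Reactants: 1·(-288.6) + 2·(-26.4) = -341.4
ΔH°rxn = (-339.7) − (-341.4) = 1.7 kcal/mol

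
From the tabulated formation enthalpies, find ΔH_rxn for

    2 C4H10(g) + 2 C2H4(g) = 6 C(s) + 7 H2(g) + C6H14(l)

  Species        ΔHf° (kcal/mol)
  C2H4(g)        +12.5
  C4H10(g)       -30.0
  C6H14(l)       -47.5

Products: 6·(+0.0) + 7·(+0.0) + 1·(-47.5) = -47.5
Reactants: 2·(-30.0) + 2·(+12.5) = -35.0
ΔH_rxn = (-47.5) − (-35.0) = -12.5 kcal/mol

ΔH_rxn = -12.5 kcal/mol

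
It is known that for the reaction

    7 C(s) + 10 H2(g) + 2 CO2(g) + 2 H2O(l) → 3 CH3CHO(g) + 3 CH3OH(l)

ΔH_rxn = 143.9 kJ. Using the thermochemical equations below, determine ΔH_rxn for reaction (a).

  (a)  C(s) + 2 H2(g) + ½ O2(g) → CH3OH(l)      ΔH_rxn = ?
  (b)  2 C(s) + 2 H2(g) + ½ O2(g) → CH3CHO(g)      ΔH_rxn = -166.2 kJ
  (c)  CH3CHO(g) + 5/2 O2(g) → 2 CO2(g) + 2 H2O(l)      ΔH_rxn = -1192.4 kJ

(a) × 3 (scale by 3 for the 3 CH3OH(l)): contributes 3·x
(b) × 2: (2)·(-166.2) = -332.4 kJ
(c) reversed (CO2(g) must end up as a reactant): +1192.4 kJ
+143.9 = (-332.4) + (+1192.4) + 3·x
x = (+143.9 − (+860.0)) / (3) = -238.7 kJ

ΔH_rxn = -238.7 kJ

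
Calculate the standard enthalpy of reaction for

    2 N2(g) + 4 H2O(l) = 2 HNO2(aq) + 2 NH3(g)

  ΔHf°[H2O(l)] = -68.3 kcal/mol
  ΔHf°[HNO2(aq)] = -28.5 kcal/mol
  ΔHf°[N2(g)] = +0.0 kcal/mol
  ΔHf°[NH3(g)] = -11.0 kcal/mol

ΔHrxn = 194.2 kcal/mol

ΔH°rxn = Σ nΔHf°(products) − Σ nΔHf°(reactants).
Products: 2·(-28.5) + 2·(-11.0) = -79.0
Reactants: 2·(+0.0) + 4·(-68.3) = -273.2
ΔHrxn = (-79.0) − (-273.2) = 194.2 kcal/mol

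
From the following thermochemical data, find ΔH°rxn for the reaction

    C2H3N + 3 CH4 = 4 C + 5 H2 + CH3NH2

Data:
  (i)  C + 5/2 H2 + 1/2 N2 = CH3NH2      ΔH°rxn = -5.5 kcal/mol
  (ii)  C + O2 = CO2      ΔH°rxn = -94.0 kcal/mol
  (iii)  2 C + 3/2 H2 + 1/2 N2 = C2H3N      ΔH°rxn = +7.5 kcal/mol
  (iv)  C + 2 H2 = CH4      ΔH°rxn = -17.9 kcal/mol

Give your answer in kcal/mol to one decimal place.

(i) as written (CH3NH2 already on the product side): -5.5 kcal/mol
(ii): not needed (O2 appears nowhere else).
(iii) reversed (C2H3N must end up as a reactant): -7.5 kcal/mol
(iv) reversed and × 3 (CH4 must end up as a reactant; scale by 3 for the 3 CH4): (-3)·(-17.9) = +53.7 kcal/mol
ΔH°rxn = (1)·(-5.5) + (-1)·(+7.5) + (-3)·(-17.9) = 40.7 kcal/mol

ΔH°rxn = 40.7 kcal/mol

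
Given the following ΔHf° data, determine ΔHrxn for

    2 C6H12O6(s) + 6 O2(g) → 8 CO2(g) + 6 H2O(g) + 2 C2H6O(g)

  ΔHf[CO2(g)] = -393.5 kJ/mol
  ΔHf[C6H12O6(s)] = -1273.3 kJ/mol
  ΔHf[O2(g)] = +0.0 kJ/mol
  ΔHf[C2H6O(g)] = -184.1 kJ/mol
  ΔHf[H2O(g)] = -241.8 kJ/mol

ΔHrxn = -2420.4 kJ/mol

Products: 8·(-393.5) + 6·(-241.8) + 2·(-184.1) = -4967.0
Reactants: 2·(-1273.3) + 6·(+0.0) = -2546.6
ΔHrxn = (-4967.0) − (-2546.6) = -2420.4 kJ/mol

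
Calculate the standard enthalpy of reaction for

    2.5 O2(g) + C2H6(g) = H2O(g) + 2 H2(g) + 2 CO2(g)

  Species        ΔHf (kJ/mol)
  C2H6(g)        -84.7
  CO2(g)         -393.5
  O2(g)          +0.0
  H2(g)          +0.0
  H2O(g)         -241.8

Products: 1·(-241.8) + 2·(+0.0) + 2·(-393.5) = -1028.8
Reactants: 5/2·(+0.0) + 1·(-84.7) = -84.7
ΔH_rxn = (-1028.8) − (-84.7) = -944.1 kJ/mol

ΔH_rxn = -944.1 kJ/mol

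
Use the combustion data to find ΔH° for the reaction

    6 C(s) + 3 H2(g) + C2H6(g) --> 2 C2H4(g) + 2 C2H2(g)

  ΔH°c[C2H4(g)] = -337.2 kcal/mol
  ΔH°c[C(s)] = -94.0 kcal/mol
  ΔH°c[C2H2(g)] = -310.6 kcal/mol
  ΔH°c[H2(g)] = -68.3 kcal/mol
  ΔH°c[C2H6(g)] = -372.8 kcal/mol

ΔH° = 153.9 kcal/mol

With combustion enthalpies, reactants minus products:
= [6·(-94.0) + 3·(-68.3) + 1·(-372.8)] − [2·(-337.2) + 2·(-310.6)]
= 153.9 kcal/mol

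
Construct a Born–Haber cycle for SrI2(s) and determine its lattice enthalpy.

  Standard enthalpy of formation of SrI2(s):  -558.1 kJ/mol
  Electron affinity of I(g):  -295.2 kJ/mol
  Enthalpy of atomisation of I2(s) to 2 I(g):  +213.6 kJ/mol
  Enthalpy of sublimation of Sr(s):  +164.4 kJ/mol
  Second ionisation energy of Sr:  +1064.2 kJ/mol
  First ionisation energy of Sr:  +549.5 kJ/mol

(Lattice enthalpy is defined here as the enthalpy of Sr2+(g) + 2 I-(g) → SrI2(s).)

ΔHf° = 1·ΔHsub + 1·(ΣIE) + 1·D(I2) + 2·EA + U
-558.1 = 1·(+164.4) + 1·(+1613.7) + 1·(+213.6) + 2·(-295.2) + U
U = -558.1 − (+1401.3) = -1959.4 kJ/mol

U = -1959.4 kJ/mol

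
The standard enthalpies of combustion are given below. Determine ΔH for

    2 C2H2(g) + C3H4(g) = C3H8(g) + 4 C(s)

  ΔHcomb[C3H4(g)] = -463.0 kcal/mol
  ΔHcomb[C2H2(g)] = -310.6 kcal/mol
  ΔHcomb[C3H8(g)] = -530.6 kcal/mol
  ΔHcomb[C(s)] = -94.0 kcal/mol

With combustion enthalpies, reactants minus products:
= [2·(-310.6) + 1·(-463.0)] − [1·(-530.6) + 4·(-94.0)]
= -177.6 kcal/mol

ΔH = -177.6 kcal/mol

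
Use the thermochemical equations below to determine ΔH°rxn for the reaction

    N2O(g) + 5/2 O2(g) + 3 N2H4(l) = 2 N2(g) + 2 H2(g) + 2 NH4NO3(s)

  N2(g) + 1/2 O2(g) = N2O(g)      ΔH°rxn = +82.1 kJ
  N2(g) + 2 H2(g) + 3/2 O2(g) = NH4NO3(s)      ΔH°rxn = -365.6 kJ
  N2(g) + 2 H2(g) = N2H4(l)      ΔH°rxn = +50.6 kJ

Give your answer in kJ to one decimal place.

equation 1 reversed: -82.1 kJ
equation 2 × 2: (2)·(-365.6) = -731.2 kJ
equation 3 reversed and × 3: (-3)·(+50.6) = -151.8 kJ
Summing the manipulated equations, ΔH°rxn = (-82.1) + (-731.2) + (-151.8) = -965.1 kJ

ΔH°rxn = -965.1 kJ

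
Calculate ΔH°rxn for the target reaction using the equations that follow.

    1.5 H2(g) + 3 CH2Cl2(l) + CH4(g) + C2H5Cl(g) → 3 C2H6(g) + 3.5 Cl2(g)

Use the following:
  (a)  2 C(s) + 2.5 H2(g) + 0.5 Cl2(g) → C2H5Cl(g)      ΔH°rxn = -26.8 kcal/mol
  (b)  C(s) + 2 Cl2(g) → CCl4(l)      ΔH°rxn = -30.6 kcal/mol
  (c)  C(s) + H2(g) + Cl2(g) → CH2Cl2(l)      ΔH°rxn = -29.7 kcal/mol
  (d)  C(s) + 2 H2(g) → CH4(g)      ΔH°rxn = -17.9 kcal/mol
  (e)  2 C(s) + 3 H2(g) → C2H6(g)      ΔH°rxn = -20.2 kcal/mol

ΔH°rxn = 73.2 kcal/mol

(a) reversed: +26.8 kcal/mol
(b): not needed.
(c) reversed and × 3: (-3)·(-29.7) = +89.1 kcal/mol
(d) reversed: +17.9 kcal/mol
(e) × 3: (3)·(-20.2) = -60.6 kcal/mol
ΔH°rxn = (+26.8) + (+89.1) + (+17.9) + (-60.6) = 73.2 kcal/mol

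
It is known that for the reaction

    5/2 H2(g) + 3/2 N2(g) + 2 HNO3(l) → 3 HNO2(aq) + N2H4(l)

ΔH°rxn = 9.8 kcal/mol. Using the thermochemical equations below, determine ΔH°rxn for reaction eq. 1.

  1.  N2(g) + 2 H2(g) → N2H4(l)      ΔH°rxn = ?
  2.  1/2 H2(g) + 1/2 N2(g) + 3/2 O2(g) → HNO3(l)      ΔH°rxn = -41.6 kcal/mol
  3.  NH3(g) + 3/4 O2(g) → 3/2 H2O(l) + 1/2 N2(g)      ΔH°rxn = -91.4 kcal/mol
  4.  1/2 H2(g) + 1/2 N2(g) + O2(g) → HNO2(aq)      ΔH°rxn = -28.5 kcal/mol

eq. 1 as written (N2H4(l) already on the product side): contributes x
eq. 2 reversed and × 2 (reverse to put HNO3(l) on the reactant side; scale by 2 for the 2 HNO3(l)): (-2)·(-41.6) = +83.2 kcal/mol
eq. 3: not needed (H2O(l) appears nowhere else).
eq. 4 × 3 (×3 to match 3 HNO2(aq) in the target): (3)·(-28.5) = -85.5 kcal/mol
+9.8 = (+83.2) + (-85.5) + x
x = (+9.8 − (-2.3)) / (1) = 12.1 kcal/mol

ΔH°rxn = 12.1 kcal/mol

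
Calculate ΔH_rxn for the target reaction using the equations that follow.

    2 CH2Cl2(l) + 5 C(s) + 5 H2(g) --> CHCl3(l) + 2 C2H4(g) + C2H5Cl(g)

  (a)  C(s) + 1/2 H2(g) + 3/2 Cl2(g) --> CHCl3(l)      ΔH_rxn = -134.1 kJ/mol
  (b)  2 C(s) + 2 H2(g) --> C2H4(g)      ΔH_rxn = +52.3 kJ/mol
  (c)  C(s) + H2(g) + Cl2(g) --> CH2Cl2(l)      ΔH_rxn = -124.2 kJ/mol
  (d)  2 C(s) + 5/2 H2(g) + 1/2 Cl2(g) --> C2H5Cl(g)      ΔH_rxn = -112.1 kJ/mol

(a) as written (CHCl3(l) already on the product side): -134.1 kJ/mol
(b) × 2 (×2 to match 2 C2H4(g) in the target): (2)·(+52.3) = +104.6 kJ/mol
(c) reversed and × 2 (reverse to put CH2Cl2(l) on the reactant side; scale by 2 for the 2 CH2Cl2(l)): (-2)·(-124.2) = +248.4 kJ/mol
(d) as written (C2H5Cl(g) already on the product side): -112.1 kJ/mol
ΔH_rxn = (1)·(-134.1) + (2)·(+52.3) + (-2)·(-124.2) + (1)·(-112.1) = 106.8 kJ/mol

ΔH_rxn = 106.8 kJ/mol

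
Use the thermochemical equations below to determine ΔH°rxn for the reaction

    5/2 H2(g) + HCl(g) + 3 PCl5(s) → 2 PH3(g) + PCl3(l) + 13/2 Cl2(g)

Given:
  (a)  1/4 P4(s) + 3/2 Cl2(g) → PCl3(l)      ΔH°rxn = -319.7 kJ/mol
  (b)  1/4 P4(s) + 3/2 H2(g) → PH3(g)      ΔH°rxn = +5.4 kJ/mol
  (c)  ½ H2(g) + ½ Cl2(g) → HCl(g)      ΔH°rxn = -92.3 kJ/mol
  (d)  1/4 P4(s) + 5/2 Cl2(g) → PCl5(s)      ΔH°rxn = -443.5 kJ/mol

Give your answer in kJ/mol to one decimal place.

ΔH°rxn = 1113.9 kJ/mol

(a) as written (PCl3(l) already on the product side): -319.7 kJ/mol
(b) × 2 (scale by 2 for the 2 PH3(g)): (2)·(+5.4) = +10.8 kJ/mol
(c) reversed (HCl(g) must end up as a reactant): +92.3 kJ/mol
(d) reversed and × 3 (reverse to put PCl5(s) on the reactant side; ×3 to match 3 PCl5(s) in the target): (-3)·(-443.5) = +1330.5 kJ/mol
ΔH°rxn = (-319.7) + (+10.8) + (+92.3) + (+1330.5) = 1113.9 kJ/mol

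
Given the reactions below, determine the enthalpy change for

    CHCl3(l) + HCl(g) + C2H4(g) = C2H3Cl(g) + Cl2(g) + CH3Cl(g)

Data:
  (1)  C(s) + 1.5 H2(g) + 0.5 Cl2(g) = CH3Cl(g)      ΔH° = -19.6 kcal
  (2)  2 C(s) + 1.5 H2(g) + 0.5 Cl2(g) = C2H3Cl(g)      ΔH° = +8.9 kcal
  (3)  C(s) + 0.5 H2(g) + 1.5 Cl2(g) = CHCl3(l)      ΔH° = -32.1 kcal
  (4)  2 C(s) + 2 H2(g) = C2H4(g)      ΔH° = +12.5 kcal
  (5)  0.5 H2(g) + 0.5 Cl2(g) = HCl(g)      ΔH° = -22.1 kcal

ΔH° = 31.0 kcal

(1) as written (CH3Cl(g) already on the product side): -19.6 kcal
(2) as written (C2H3Cl(g) already on the product side): +8.9 kcal
(3) reversed (CHCl3(l) must end up as a reactant): +32.1 kcal
(4) reversed (C2H4(g) must end up as a reactant): -12.5 kcal
(5) reversed (HCl(g) must end up as a reactant): +22.1 kcal
Summing the manipulated equations, ΔH° = (-19.6) + (+8.9) + (+32.1) + (-12.5) + (+22.1) = 31.0 kcal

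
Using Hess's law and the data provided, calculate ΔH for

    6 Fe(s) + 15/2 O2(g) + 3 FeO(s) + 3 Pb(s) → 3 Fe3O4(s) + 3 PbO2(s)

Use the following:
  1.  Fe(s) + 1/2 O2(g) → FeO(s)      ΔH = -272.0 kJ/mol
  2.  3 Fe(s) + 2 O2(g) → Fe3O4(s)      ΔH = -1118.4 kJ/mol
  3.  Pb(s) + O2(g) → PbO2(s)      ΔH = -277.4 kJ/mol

ΔH = -3371.4 kJ/mol

eq. 1 reversed and × 3: (-3)·(-272.0) = +816.0 kJ/mol
eq. 2 × 3: (3)·(-1118.4) = -3355.2 kJ/mol
eq. 3 × 3: (3)·(-277.4) = -832.2 kJ/mol
ΔH = (-3)·(-272.0) + (3)·(-1118.4) + (3)·(-277.4) = -3371.4 kJ/mol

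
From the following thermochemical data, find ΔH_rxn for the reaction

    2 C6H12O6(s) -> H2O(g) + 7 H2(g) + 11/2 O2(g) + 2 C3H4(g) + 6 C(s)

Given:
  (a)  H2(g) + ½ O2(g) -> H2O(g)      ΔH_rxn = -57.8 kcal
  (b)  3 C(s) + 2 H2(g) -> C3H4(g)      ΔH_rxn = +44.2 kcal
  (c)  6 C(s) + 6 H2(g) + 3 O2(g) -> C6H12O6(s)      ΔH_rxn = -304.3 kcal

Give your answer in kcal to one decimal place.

ΔH_rxn = 639.2 kcal

(a) as written: -57.8 kcal
(b) × 2: (2)·(+44.2) = +88.4 kcal
(c) reversed and × 2: (-2)·(-304.3) = +608.6 kcal
By Hess's law, ΔH_rxn = (1)·(-57.8) + (2)·(+44.2) + (-2)·(-304.3) = 639.2 kcal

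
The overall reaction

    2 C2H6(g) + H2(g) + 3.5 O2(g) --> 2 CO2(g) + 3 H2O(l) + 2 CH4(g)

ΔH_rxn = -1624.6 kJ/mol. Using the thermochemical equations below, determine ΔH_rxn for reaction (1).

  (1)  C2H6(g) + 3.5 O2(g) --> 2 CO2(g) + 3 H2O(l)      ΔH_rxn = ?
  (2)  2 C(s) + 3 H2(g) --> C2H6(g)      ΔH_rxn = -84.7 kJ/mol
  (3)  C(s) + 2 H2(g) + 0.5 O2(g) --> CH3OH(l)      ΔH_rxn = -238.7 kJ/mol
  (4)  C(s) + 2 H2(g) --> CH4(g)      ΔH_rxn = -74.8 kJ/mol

(1) as written (CO2(g) already on the product side): contributes x
(2) reversed: +84.7 kJ/mol
(3): not needed (CH3OH(l) appears nowhere else).
(4) × 2 (×2 to match 2 CH4(g) in the target): (2)·(-74.8) = -149.6 kJ/mol
-1624.6 = (+84.7) + (-149.6) + x
x = (-1624.6 − (-64.9)) / (1) = -1559.7 kJ/mol

ΔH_rxn = -1559.7 kJ/mol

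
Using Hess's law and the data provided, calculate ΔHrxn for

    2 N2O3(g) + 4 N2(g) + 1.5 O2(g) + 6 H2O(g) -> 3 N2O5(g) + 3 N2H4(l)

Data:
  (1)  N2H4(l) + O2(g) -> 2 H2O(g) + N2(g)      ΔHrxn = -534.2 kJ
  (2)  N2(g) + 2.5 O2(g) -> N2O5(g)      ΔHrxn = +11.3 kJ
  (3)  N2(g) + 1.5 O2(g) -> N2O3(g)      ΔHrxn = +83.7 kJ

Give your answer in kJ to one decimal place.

ΔHrxn = 1469.1 kJ

(1) reversed and × 3: (-3)·(-534.2) = +1602.6 kJ
(2) × 3: (3)·(+11.3) = +33.9 kJ
(3) reversed and × 2: (-2)·(+83.7) = -167.4 kJ
ΔHrxn = (+1602.6) + (+33.9) + (-167.4) = 1469.1 kJ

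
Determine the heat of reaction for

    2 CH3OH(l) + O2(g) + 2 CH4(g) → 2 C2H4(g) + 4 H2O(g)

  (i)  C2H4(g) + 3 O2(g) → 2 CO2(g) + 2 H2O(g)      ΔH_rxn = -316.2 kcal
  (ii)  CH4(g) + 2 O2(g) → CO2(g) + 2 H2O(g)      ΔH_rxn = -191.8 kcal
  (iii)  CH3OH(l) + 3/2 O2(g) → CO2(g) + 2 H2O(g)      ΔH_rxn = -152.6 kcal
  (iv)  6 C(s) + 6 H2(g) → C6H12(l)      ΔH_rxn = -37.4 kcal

(i) reversed and × 2: (-2)·(-316.2) = +632.4 kcal
(ii) × 2: (2)·(-191.8) = -383.6 kcal
(iii) × 2: (2)·(-152.6) = -305.2 kcal
(iv): not needed.
Combining the equations, ΔH_rxn = (-2)·(-316.2) + (2)·(-191.8) + (2)·(-152.6) = -56.4 kcal

ΔH_rxn = -56.4 kcal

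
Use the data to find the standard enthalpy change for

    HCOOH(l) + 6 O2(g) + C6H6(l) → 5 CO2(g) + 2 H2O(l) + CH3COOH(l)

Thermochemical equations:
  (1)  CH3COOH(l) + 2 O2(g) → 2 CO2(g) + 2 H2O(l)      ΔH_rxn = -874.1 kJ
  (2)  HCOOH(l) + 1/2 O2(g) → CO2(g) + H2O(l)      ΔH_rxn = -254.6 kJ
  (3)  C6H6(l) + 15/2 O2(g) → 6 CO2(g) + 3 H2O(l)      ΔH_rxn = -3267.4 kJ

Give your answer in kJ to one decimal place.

(1) reversed: +874.1 kJ
(2) as written: -254.6 kJ
(3) as written: -3267.4 kJ
Since enthalpy is a state function, ΔH_rxn = (-1)·(-874.1) + (1)·(-254.6) + (1)·(-3267.4) = -2647.9 kJ

ΔH_rxn = -2647.9 kJ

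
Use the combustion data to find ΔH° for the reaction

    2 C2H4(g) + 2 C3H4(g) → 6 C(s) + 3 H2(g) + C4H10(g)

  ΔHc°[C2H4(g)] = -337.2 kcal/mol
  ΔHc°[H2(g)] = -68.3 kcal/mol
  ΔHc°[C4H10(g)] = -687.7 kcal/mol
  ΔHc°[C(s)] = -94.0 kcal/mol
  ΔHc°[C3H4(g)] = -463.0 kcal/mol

Using ΔH = Σ nΔHc°(reactants) − Σ nΔHc°(products):
= [2·(-337.2) + 2·(-463.0)] − [6·(-94.0) + 3·(-68.3) + 1·(-687.7)]
= -143.8 kcal/mol

ΔH° = -143.8 kcal/mol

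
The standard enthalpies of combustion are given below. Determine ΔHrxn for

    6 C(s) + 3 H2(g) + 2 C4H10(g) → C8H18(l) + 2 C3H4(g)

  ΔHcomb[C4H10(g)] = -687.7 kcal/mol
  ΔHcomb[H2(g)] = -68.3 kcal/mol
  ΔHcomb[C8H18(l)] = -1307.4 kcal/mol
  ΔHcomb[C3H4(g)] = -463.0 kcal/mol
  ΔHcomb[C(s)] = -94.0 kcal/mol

Using ΔH = Σ nΔHc°(reactants) − Σ nΔHc°(products):
= [6·(-94.0) + 3·(-68.3) + 2·(-687.7)] − [1·(-1307.4) + 2·(-463.0)]
= 89.1 kcal/mol

ΔHrxn = 89.1 kcal/mol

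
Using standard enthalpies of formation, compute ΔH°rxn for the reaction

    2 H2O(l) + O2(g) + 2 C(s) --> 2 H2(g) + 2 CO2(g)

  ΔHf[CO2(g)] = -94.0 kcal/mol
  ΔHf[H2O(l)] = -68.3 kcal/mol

ΔH°rxn = Σ nΔHf°(products) − Σ nΔHf°(reactants).
Products: 2·(+0.0) + 2·(-94.0) = -188.0
Reactants: 2·(-68.3) + 1·(+0.0) + 2·(+0.0) = -136.6
ΔH°rxn = (-188.0) − (-136.6) = -51.4 kcal/mol

ΔH°rxn = -51.4 kcal/mol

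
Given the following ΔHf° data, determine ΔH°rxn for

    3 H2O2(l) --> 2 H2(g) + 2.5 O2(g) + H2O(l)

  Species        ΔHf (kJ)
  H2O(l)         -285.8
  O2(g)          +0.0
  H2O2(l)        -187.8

ΔH°rxn = 277.6 kJ

Products: 2·(+0.0) + 5/2·(+0.0) + 1·(-285.8) = -285.8
Reactants: 3·(-187.8) = -563.4
ΔH°rxn = (-285.8) − (-563.4) = 277.6 kJ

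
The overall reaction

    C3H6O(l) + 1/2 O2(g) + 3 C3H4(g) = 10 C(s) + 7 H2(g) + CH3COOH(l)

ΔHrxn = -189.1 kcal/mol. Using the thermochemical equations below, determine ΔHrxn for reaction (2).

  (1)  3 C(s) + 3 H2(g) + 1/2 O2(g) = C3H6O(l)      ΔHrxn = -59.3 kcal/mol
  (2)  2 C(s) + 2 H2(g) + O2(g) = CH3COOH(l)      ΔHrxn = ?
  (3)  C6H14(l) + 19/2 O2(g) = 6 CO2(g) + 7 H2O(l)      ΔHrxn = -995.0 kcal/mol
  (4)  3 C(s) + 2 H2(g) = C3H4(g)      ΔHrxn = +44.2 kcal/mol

(1) reversed (reverse to put C3H6O(l) on the reactant side): +59.3 kcal/mol
(2) as written (CH3COOH(l) already on the product side): contributes x
(3): not needed (CO2(g) appears nowhere else).
(4) reversed and × 3 (reverse to put C3H4(g) on the reactant side; ×3 to match 3 C3H4(g) in the target): (-3)·(+44.2) = -132.6 kcal/mol
-189.1 = (+59.3) + (-132.6) + x
x = (-189.1 − (-73.3)) / (1) = -115.8 kcal/mol

ΔHrxn = -115.8 kcal/mol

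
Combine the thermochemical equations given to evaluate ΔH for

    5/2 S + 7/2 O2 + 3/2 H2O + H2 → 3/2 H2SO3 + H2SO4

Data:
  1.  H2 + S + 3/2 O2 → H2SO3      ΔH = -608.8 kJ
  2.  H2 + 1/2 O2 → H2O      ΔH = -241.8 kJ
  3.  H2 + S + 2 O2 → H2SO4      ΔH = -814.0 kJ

eq. 1 × 3/2 (scale by 3/2 for the 3/2 H2SO3): (3/2)·(-608.8) = -913.2 kJ
eq. 2 reversed and × 3/2 (H2O must end up as a reactant; ×3/2 to match 3/2 H2O in the target): (-3/2)·(-241.8) = +362.7 kJ
eq. 3 as written (H2SO4 already on the product side): -814.0 kJ
ΔH = (-913.2) + (+362.7) + (-814.0) = -1364.5 kJ

ΔH = -1364.5 kJ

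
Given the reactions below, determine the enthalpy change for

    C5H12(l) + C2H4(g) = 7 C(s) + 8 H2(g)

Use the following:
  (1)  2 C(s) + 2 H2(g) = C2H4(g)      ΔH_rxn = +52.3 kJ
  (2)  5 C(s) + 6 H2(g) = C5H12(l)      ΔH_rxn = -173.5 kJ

(1) reversed: -52.3 kJ
(2) reversed: +173.5 kJ
ΔH_rxn = (-52.3) + (+173.5) = 121.2 kJ

ΔH_rxn = 121.2 kJ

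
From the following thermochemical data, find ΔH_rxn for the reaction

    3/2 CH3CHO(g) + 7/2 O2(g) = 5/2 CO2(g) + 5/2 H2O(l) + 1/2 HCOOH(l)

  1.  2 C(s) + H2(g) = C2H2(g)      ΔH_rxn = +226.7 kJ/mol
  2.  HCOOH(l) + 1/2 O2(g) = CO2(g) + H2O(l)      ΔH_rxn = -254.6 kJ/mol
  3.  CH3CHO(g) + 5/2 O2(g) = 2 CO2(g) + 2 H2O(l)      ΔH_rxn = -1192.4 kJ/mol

eq. 1: not needed (C2H2(g) appears nowhere else).
eq. 2 reversed and × 1/2 (HCOOH(l) must end up as a product; ×1/2 to match 1/2 HCOOH(l) in the target): (-1/2)·(-254.6) = +127.3 kJ/mol
eq. 3 × 3/2 (scale by 3/2 for the 3/2 CH3CHO(g)): (3/2)·(-1192.4) = -1788.6 kJ/mol
By Hess's law, ΔH_rxn = (+127.3) + (-1788.6) = -1661.3 kJ/mol

ΔH_rxn = -1661.3 kJ/mol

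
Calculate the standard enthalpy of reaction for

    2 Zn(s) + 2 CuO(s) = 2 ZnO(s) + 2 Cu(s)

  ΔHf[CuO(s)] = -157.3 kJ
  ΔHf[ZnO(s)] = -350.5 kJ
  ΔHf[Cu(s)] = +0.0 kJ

ΔH°rxn = Σ nΔHf°(products) − Σ nΔHf°(reactants).
Products: 2·(-350.5) + 2·(+0.0) = -701.0
Reactants: 2·(+0.0) + 2·(-157.3) = -314.6
ΔH_rxn = (-701.0) − (-314.6) = -386.4 kJ

ΔH_rxn = -386.4 kJ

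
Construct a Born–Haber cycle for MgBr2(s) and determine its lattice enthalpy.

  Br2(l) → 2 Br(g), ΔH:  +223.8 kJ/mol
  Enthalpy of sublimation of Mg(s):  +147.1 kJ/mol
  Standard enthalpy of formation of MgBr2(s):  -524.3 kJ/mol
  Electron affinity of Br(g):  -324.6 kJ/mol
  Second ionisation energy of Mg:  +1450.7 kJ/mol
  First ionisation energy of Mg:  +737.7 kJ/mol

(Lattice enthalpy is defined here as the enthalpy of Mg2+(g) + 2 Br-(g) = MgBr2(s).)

U = -2434.4 kJ/mol

ΔHf° = 1·ΔHsub + 1·(ΣIE) + 1·D(Br2) + 2·EA + U
-524.3 = 1·(+147.1) + 1·(+2188.4) + 1·(+223.8) + 2·(-324.6) + U
U = -524.3 − (+1910.1) = -2434.4 kJ/mol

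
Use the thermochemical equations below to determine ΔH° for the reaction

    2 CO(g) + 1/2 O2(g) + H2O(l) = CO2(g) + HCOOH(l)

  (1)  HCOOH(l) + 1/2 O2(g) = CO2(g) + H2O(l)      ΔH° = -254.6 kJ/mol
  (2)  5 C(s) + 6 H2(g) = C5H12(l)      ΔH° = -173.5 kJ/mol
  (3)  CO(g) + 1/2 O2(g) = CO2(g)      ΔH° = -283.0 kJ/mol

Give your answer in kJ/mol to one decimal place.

(1) reversed (reverse to put HCOOH(l) on the product side): +254.6 kJ/mol
(2): not needed (C5H12(l) appears nowhere else).
(3) × 2 (scale by 2 for the 2 CO(g)): (2)·(-283.0) = -566.0 kJ/mol
By Hess's law, ΔH° = (+254.6) + (-566.0) = -311.4 kJ/mol

ΔH° = -311.4 kJ/mol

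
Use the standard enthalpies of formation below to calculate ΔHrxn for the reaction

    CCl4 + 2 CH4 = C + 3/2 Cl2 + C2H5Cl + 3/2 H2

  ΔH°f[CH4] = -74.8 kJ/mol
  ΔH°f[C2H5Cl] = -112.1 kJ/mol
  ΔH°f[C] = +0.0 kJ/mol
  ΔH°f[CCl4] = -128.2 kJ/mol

ΔHrxn = 165.7 kJ/mol

Products: 1·(+0.0) + 3/2·(+0.0) + 1·(-112.1) + 3/2·(+0.0) = -112.1
Reactants: 1·(-128.2) + 2·(-74.8) = -277.8
ΔHrxn = (-112.1) − (-277.8) = 165.7 kJ/mol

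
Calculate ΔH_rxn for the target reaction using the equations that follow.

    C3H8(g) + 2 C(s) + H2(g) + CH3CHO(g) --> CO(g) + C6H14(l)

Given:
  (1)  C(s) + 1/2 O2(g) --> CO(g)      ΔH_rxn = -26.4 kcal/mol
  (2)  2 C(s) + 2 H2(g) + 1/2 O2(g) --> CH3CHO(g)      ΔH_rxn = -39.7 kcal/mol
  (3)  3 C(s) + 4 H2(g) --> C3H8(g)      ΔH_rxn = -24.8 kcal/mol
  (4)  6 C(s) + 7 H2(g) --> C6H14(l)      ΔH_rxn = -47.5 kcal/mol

(1) as written (CO(g) already on the product side): -26.4 kcal/mol
(2) reversed (CH3CHO(g) must end up as a reactant): +39.7 kcal/mol
(3) reversed (reverse to put C3H8(g) on the reactant side): +24.8 kcal/mol
(4) as written (C6H14(l) already on the product side): -47.5 kcal/mol
ΔH_rxn = (1)·(-26.4) + (-1)·(-39.7) + (-1)·(-24.8) + (1)·(-47.5) = -9.4 kcal/mol

ΔH_rxn = -9.4 kcal/mol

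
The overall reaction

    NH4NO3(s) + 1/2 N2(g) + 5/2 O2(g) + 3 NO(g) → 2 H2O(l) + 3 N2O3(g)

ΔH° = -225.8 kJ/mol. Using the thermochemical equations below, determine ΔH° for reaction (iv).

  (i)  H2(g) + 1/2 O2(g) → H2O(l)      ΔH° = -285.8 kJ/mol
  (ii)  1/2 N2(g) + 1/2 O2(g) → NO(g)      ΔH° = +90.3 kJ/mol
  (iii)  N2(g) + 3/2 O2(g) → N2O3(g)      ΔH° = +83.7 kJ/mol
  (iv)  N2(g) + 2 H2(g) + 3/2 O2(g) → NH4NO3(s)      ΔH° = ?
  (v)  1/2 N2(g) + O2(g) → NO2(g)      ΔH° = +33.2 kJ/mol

ΔH° = -365.6 kJ/mol

(i) × 2 (×2 to match 2 H2O(l) in the target): (2)·(-285.8) = -571.6 kJ/mol
(ii) reversed and × 3 (NO(g) must end up as a reactant; ×3 to match 3 NO(g) in the target): (-3)·(+90.3) = -270.9 kJ/mol
(iii) × 3 (scale by 3 for the 3 N2O3(g)): (3)·(+83.7) = +251.1 kJ/mol
(iv) reversed (NH4NO3(s) must end up as a reactant): contributes −x
(v): not needed (NO2(g) appears nowhere else).
-225.8 = (-571.6) + (-270.9) + (+251.1) − x
x = (-225.8 − (-591.4)) / (-1) = -365.6 kJ/mol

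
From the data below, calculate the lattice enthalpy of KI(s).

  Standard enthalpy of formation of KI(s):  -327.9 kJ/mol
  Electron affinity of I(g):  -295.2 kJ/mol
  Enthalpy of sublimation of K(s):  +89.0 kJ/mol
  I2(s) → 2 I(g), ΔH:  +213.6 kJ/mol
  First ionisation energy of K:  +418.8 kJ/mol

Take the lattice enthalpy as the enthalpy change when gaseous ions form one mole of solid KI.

ΔHf° = 1·ΔHsub + 1·(ΣIE) + 1/2·D(I2) + 1·EA + U
-327.9 = 1·(+89.0) + 1·(+418.8) + 1/2·(+213.6) + 1·(-295.2) + U
U = -327.9 − (+319.4) = -647.3 kJ/mol

U = -647.3 kJ/mol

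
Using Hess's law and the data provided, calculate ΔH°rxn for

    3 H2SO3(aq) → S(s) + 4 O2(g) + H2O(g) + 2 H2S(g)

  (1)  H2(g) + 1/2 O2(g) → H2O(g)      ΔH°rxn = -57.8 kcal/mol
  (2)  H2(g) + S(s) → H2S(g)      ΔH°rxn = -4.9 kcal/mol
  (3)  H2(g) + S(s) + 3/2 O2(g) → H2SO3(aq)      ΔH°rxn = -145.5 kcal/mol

ΔH°rxn = 368.9 kcal/mol

(1) as written (H2O(g) already on the product side): -57.8 kcal/mol
(2) × 2 (×2 to match 2 H2S(g) in the target): (2)·(-4.9) = -9.8 kcal/mol
(3) reversed and × 3 (H2SO3(aq) must end up as a reactant; ×3 to match 3 H2SO3(aq) in the target): (-3)·(-145.5) = +436.5 kcal/mol
ΔH°rxn = (1)·(-57.8) + (2)·(-4.9) + (-3)·(-145.5) = 368.9 kcal/mol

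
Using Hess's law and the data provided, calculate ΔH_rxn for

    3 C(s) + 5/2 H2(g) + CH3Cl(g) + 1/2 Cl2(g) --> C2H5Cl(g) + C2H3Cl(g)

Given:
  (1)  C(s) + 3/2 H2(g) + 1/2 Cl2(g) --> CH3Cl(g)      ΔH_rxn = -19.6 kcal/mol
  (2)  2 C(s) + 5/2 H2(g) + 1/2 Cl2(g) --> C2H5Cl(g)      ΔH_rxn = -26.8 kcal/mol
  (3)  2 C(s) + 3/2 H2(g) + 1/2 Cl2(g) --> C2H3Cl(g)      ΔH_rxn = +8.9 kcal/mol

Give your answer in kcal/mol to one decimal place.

(1) reversed (reverse to put CH3Cl(g) on the reactant side): +19.6 kcal/mol
(2) as written (C2H5Cl(g) already on the product side): -26.8 kcal/mol
(3) as written (C2H3Cl(g) already on the product side): +8.9 kcal/mol
ΔH_rxn = (+19.6) + (-26.8) + (+8.9) = 1.7 kcal/mol

ΔH_rxn = 1.7 kcal/mol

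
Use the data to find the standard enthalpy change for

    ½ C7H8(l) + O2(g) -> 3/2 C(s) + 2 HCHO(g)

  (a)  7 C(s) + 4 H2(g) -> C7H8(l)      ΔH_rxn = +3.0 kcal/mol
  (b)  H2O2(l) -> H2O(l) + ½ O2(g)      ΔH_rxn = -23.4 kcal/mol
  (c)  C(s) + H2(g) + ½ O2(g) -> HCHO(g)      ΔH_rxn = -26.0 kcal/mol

ΔH_rxn = -53.5 kcal/mol

(a) reversed and × 1/2: (-1/2)·(+3.0) = -1.5 kcal/mol
(b): not needed.
(c) × 2: (2)·(-26.0) = -52.0 kcal/mol
ΔH_rxn = (-1/2)·(+3.0) + (2)·(-26.0) = -53.5 kcal/mol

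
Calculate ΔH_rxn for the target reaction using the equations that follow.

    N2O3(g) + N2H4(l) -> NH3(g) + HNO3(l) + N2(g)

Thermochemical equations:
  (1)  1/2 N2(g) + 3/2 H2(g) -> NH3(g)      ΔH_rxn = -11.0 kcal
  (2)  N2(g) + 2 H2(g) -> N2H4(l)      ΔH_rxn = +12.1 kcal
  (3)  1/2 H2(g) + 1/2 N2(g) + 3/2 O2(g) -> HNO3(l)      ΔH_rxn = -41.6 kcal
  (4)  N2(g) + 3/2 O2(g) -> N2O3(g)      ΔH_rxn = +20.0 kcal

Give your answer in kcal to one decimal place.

(1) as written (NH3(g) already on the product side): -11.0 kcal
(2) reversed (reverse to put N2H4(l) on the reactant side): -12.1 kcal
(3) as written (HNO3(l) already on the product side): -41.6 kcal
(4) reversed (reverse to put N2O3(g) on the reactant side): -20.0 kcal
Since enthalpy is a state function, ΔH_rxn = (-11.0) + (-12.1) + (-41.6) + (-20.0) = -84.7 kcal

ΔH_rxn = -84.7 kcal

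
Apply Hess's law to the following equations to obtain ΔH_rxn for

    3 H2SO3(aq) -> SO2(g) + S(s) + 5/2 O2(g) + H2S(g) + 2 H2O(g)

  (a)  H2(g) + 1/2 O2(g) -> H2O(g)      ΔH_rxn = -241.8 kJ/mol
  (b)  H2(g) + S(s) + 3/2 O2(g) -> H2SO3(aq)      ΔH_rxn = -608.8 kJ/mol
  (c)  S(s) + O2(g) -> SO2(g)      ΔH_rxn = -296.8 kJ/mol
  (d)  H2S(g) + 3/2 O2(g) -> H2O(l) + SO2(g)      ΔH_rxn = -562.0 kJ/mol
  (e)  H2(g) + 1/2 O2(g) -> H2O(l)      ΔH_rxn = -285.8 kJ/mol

(a) × 2 (×2 to match 2 H2O(g) in the target): (2)·(-241.8) = -483.6 kJ/mol
(b) reversed and × 3 (reverse to put H2SO3(aq) on the reactant side; scale by 3 for the 3 H2SO3(aq)): (-3)·(-608.8) = +1826.4 kJ/mol
(c) × 2: (2)·(-296.8) = -593.6 kJ/mol
(d) reversed (reverse to put H2S(g) on the product side): +562.0 kJ/mol
(e) as written: -285.8 kJ/mol
By Hess's law, ΔH_rxn = (2)·(-241.8) + (-3)·(-608.8) + (2)·(-296.8) + (-1)·(-562.0) + (1)·(-285.8) = 1025.4 kJ/mol

ΔH_rxn = 1025.4 kJ/mol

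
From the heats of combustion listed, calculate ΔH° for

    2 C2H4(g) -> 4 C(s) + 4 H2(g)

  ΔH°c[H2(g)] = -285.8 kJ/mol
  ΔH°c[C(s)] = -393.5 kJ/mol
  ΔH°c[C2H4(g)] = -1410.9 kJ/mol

Using ΔH = Σ nΔHc°(reactants) − Σ nΔHc°(products):
= [2·(-1410.9)] − [4·(-393.5) + 4·(-285.8)]
= -104.6 kJ/mol

ΔH° = -104.6 kJ/mol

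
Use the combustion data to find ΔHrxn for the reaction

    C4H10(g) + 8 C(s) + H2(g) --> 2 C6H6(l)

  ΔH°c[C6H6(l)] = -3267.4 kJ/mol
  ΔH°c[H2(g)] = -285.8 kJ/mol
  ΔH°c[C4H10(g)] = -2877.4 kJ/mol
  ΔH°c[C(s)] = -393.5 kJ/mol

With combustion enthalpies, reactants minus products:
= [1·(-2877.4) + 8·(-393.5) + 1·(-285.8)] − [2·(-3267.4)]
= 223.6 kJ/mol

ΔHrxn = 223.6 kJ/mol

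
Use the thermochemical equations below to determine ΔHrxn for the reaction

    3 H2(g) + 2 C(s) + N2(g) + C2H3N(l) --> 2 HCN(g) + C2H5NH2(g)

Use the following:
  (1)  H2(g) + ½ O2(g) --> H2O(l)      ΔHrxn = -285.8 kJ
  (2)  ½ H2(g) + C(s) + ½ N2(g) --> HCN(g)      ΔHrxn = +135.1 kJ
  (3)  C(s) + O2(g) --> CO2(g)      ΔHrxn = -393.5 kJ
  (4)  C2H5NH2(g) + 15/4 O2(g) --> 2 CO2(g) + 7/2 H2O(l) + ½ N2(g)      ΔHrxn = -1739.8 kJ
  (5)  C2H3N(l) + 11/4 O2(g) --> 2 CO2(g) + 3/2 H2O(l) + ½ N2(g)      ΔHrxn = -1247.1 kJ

(1) × 2: (2)·(-285.8) = -571.6 kJ
(2) × 2: (2)·(+135.1) = +270.2 kJ
(3): not needed.
(4) reversed: +1739.8 kJ
(5) as written: -1247.1 kJ
ΔHrxn = (-571.6) + (+270.2) + (+1739.8) + (-1247.1) = 191.3 kJ

ΔHrxn = 191.3 kJ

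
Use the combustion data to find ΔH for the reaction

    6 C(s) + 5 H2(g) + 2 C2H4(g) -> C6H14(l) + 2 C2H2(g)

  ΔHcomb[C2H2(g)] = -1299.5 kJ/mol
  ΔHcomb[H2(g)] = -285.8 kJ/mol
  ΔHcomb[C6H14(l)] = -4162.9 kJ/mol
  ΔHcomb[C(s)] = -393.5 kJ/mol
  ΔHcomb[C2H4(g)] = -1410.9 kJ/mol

Using ΔH = Σ nΔHc°(reactants) − Σ nΔHc°(products):
= [6·(-393.5) + 5·(-285.8) + 2·(-1410.9)] − [1·(-4162.9) + 2·(-1299.5)]
= 150.1 kJ/mol

ΔH = 150.1 kJ/mol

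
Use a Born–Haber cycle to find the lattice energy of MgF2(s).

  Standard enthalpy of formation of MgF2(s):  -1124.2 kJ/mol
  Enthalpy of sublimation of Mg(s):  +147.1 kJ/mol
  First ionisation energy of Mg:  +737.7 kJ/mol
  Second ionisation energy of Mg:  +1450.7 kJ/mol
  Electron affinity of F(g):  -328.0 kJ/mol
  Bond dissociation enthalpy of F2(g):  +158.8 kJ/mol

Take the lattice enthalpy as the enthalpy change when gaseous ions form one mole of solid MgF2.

ΔHf° = 1·ΔHsub + 1·(ΣIE) + 1·D(F2) + 2·EA + U
-1124.2 = 1·(+147.1) + 1·(+2188.4) + 1·(+158.8) + 2·(-328.0) + U
U = -1124.2 − (+1838.3) = -2962.5 kJ/mol

U = -2962.5 kJ/mol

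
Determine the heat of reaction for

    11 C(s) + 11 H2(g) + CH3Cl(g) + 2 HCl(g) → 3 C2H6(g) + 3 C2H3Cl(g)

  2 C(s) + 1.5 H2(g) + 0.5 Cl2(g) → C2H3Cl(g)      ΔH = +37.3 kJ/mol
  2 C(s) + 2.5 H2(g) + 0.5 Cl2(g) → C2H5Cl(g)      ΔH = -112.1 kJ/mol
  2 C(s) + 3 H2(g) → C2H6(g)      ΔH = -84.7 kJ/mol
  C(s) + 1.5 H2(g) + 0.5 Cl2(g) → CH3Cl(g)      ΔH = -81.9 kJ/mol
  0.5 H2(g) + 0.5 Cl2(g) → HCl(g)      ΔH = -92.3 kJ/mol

ΔH = 124.3 kJ/mol

equation 1 × 3: (3)·(+37.3) = +111.9 kJ/mol
equation 2: not needed.
equation 3 × 3: (3)·(-84.7) = -254.1 kJ/mol
equation 4 reversed: +81.9 kJ/mol
equation 5 reversed and × 2: (-2)·(-92.3) = +184.6 kJ/mol
Summing the manipulated equations, ΔH = (3)·(+37.3) + (3)·(-84.7) + (-1)·(-81.9) + (-2)·(-92.3) = 124.3 kJ/mol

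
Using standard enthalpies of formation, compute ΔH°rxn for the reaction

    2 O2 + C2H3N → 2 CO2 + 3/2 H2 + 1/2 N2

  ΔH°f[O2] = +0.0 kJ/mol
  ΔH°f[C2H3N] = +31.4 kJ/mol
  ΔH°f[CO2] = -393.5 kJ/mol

ΔH°rxn = -818.4 kJ/mol

Products: 2·(-393.5) + 3/2·(+0.0) + 1/2·(+0.0) = -787.0
Reactants: 2·(+0.0) + 1·(+31.4) = +31.4
ΔH°rxn = (-787.0) − (+31.4) = -818.4 kJ/mol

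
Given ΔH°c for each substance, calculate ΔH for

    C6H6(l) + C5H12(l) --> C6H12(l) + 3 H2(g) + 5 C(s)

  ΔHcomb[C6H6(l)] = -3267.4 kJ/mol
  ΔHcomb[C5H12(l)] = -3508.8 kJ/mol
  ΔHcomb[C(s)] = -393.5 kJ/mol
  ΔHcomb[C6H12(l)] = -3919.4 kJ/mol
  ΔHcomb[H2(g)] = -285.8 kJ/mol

ΔH = -31.9 kJ/mol

With combustion enthalpies, reactants minus products:
= [1·(-3267.4) + 1·(-3508.8)] − [1·(-3919.4) + 3·(-285.8) + 5·(-393.5)]
= -31.9 kJ/mol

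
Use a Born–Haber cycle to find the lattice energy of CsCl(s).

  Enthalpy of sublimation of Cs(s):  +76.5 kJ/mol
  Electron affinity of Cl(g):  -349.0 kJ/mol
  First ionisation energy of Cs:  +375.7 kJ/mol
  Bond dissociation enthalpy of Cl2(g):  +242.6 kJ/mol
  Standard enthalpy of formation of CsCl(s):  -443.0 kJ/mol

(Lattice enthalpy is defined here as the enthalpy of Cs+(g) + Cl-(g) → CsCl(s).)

ΔHf° = 1·ΔHsub + 1·(ΣIE) + 1/2·D(Cl2) + 1·EA + U
-443.0 = 1·(+76.5) + 1·(+375.7) + 1/2·(+242.6) + 1·(-349.0) + U
U = -443.0 − (+224.5) = -667.5 kJ/mol

U = -667.5 kJ/mol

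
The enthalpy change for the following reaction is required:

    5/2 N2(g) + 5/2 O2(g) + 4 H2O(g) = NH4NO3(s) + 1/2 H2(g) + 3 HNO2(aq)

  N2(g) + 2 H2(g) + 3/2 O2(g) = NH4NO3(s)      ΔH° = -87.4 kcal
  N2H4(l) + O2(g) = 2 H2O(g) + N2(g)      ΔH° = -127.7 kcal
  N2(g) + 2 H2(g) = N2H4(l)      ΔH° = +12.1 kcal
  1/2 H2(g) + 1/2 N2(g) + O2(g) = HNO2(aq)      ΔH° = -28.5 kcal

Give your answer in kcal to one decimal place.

equation 1 as written: -87.4 kcal
equation 2 reversed and × 2: (-2)·(-127.7) = +255.4 kcal
equation 3 reversed and × 2: (-2)·(+12.1) = -24.2 kcal
equation 4 × 3: (3)·(-28.5) = -85.5 kcal
By Hess's law, ΔH° = (-87.4) + (+255.4) + (-24.2) + (-85.5) = 58.3 kcal

ΔH° = 58.3 kcal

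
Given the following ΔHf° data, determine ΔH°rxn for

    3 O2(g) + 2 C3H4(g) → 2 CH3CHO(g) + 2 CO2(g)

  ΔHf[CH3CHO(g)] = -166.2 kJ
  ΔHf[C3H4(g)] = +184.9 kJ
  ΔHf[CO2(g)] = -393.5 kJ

ΔH°rxn = Σ nΔHf°(products) − Σ nΔHf°(reactants).
Products: 2·(-166.2) + 2·(-393.5) = -1119.4
Reactants: 3·(+0.0) + 2·(+184.9) = +369.8
ΔH°rxn = (-1119.4) − (+369.8) = -1489.2 kJ

ΔH°rxn = -1489.2 kJ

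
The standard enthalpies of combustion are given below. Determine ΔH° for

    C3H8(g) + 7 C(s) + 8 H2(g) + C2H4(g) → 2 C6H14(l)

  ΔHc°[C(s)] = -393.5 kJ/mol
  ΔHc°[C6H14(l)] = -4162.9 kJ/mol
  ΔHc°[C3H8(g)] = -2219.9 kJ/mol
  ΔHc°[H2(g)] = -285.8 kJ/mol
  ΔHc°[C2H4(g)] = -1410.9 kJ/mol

ΔH° = -345.9 kJ/mol

With combustion enthalpies, reactants minus products:
= [1·(-2219.9) + 7·(-393.5) + 8·(-285.8) + 1·(-1410.9)] − [2·(-4162.9)]
= -345.9 kJ/mol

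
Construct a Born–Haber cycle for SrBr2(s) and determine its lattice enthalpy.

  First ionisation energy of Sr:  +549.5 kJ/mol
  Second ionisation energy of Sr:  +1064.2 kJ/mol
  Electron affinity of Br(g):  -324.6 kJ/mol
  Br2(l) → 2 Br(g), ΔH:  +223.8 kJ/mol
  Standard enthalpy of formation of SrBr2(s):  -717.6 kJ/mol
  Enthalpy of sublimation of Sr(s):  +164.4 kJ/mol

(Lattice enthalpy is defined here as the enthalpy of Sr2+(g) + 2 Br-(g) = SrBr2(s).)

U = -2070.3 kJ/mol

ΔHf° = 1·ΔHsub + 1·(ΣIE) + 1·D(Br2) + 2·EA + U
-717.6 = 1·(+164.4) + 1·(+1613.7) + 1·(+223.8) + 2·(-324.6) + U
U = -717.6 − (+1352.7) = -2070.3 kJ/mol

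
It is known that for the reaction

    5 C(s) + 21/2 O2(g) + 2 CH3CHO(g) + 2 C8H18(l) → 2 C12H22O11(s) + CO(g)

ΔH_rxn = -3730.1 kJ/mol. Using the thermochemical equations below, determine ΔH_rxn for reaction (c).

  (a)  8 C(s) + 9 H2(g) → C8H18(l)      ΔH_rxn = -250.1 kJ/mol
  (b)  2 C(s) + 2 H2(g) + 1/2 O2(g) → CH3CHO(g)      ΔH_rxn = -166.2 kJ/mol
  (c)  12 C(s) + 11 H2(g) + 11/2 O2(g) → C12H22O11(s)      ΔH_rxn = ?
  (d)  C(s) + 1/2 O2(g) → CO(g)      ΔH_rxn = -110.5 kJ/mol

ΔH_rxn = -2226.1 kJ/mol

(a) reversed and × 2 (C8H18(l) must end up as a reactant; scale by 2 for the 2 C8H18(l)): (-2)·(-250.1) = +500.2 kJ/mol
(b) reversed and × 2 (reverse to put CH3CHO(g) on the reactant side; ×2 to match 2 CH3CHO(g) in the target): (-2)·(-166.2) = +332.4 kJ/mol
(c) × 2 (scale by 2 for the 2 C12H22O11(s)): contributes 2·x
(d) as written (CO(g) already on the product side): -110.5 kJ/mol
-3730.1 = (+500.2) + (+332.4) + (-110.5) + 2·x
x = (-3730.1 − (+722.1)) / (2) = -2226.1 kJ/mol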